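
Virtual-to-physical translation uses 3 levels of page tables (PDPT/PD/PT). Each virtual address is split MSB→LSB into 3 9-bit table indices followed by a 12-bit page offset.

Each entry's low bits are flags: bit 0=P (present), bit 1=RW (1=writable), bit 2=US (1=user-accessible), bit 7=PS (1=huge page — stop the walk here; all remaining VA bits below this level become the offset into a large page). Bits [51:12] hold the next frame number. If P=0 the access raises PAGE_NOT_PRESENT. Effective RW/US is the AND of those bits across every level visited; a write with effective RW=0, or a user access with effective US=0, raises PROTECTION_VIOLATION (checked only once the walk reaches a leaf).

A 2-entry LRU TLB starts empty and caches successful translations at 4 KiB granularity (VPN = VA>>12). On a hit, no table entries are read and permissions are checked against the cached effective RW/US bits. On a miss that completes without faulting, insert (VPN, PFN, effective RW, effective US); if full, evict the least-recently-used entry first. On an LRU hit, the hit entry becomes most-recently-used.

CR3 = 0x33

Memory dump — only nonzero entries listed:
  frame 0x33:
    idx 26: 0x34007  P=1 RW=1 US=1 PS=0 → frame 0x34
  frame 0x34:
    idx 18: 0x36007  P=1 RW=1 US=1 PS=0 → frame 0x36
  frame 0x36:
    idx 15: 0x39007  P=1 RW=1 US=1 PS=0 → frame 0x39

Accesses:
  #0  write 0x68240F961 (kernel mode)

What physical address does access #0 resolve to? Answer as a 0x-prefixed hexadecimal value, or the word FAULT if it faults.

Walk each access:
#0 VA=0x68240F961 (w,kernel):
  L0: frame=0x33 idx=26 entry=0x34007 [P=1 RW=1 US=1 PS=0]
  L1: frame=0x34 idx=18 entry=0x36007 [P=1 RW=1 US=1 PS=0]
  L2: frame=0x36 idx=15 entry=0x39007 [P=1 RW=1 US=1 PS=0]
  ⇒ phys 0x39961  [3 reads]

Access #0 PA: 0x39961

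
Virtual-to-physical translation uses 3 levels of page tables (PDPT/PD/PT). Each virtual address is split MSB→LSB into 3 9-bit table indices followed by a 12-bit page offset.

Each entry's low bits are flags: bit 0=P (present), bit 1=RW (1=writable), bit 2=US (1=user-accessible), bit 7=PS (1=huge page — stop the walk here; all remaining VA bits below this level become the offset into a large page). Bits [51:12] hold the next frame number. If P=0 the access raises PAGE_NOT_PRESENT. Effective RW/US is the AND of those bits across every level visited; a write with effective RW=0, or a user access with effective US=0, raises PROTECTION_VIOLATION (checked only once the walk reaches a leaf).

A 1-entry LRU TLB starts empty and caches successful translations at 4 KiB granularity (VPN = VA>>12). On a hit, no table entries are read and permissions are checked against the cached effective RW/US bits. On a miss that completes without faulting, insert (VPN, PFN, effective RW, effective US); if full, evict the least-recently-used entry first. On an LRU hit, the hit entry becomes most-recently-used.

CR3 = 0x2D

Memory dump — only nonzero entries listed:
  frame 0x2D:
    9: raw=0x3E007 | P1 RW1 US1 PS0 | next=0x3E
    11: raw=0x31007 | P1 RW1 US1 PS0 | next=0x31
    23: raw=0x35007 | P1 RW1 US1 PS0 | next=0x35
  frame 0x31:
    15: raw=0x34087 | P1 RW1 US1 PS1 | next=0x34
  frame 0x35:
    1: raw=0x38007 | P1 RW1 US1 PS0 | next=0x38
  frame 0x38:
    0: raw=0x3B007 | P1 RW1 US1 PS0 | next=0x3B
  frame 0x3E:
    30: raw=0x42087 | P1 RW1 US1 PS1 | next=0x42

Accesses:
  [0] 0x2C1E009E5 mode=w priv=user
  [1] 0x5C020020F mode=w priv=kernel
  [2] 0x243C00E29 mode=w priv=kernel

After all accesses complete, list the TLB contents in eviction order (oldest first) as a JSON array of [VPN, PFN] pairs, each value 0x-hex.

Walk each access:
#0 VA=0x2C1E009E5 (w,user):
  [0] read 0x2D idx=11: raw=0x31007 flags P=1 W=1 U=1 S=0
  [1] read 0x31 idx=15: raw=0x34087 flags P=1 W=1 U=1 S=1
  ⇒ phys 0x349E5 (huge @L1)  [2 reads]
#1 VA=0x5C020020F (w,kernel):
  [0] read 0x2D idx=23: raw=0x35007 flags P=1 W=1 U=1 S=0
  [1] read 0x35 idx=1: raw=0x38007 flags P=1 W=1 U=1 S=0
  [2] read 0x38 idx=0: raw=0x3B007 flags P=1 W=1 U=1 S=0
  ⇒ phys 0x3B20F  [3 reads]
#2 VA=0x243C00E29 (w,kernel):
  [0] read 0x2D idx=9: raw=0x3E007 flags P=1 W=1 U=1 S=0
  [1] read 0x3E idx=30: raw=0x42087 flags P=1 W=1 U=1 S=1
  ⇒ phys 0x42E29 (huge @L1)  [2 reads]

TLB: [["0x243C00", "0x42"]]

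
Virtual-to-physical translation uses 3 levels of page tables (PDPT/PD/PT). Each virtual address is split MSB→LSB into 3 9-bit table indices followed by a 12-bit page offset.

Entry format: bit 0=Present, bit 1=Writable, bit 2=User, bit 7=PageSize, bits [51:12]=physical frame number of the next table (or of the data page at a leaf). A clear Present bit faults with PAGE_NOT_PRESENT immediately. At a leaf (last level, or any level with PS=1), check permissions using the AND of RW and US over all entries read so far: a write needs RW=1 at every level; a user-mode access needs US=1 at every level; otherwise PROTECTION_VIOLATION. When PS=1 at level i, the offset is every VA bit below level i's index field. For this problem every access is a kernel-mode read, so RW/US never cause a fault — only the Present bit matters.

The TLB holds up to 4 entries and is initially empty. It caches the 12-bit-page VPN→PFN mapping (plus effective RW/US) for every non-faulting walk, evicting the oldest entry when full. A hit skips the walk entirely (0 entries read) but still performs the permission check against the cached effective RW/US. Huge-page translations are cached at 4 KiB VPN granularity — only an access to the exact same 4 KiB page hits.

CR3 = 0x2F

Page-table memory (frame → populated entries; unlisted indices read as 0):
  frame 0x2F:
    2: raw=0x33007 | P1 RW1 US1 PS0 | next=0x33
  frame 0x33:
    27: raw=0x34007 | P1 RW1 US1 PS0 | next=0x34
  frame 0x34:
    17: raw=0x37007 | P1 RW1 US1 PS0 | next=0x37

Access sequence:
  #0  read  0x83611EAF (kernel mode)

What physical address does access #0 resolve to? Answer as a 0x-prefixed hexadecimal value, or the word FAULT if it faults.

Per-access translation:
#0 VA=0x83611EAF (r,kernel):
  lvl0: tbl 0x2F, slot 2 ⇒ 0x33007 (P1/RW1/US1/PS0)
  lvl1: tbl 0x33, slot 27 ⇒ 0x34007 (P1/RW1/US1/PS0)
  lvl2: tbl 0x34, slot 17 ⇒ 0x37007 (P1/RW1/US1/PS0)
  ⇒ phys 0x37EAF  [3 reads]

Access #0 PA: 0x37EAF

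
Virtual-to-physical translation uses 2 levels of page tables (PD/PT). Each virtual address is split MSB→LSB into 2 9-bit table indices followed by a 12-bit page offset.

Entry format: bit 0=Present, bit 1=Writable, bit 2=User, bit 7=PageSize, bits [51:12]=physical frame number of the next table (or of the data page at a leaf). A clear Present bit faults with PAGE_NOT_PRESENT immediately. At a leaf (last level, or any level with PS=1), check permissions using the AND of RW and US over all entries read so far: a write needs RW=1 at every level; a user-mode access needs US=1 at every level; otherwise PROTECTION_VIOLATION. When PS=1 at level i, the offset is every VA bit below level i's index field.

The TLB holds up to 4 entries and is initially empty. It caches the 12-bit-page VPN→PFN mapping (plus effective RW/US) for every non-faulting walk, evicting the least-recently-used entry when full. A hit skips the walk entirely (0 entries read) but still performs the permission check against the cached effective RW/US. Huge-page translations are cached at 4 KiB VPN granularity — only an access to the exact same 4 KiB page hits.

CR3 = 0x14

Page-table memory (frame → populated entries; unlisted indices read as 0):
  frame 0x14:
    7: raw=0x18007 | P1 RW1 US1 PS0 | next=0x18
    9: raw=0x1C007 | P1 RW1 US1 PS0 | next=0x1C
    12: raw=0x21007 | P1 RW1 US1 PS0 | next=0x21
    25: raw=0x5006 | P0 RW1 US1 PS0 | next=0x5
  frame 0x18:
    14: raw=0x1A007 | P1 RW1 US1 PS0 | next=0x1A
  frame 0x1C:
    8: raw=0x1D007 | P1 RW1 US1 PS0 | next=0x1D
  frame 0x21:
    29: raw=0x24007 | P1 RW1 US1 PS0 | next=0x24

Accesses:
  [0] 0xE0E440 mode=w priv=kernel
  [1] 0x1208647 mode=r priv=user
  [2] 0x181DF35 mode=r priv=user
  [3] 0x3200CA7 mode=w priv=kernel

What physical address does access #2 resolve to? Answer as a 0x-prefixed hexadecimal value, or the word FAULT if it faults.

Walk each access:
#0 VA=0xE0E440 (w,kernel):
  L0 @0x14[7] → 0x18007  P=1,RW=1,US=1,PS=0
  L1 @0x18[14] → 0x1A007  P=1,RW=1,US=1,PS=0
  ✓ 0x1A440  — 2 lookups
#1 VA=0x1208647 (r,user):
  L0 @0x14[9] → 0x1C007  P=1,RW=1,US=1,PS=0
  L1 @0x1C[8] → 0x1D007  P=1,RW=1,US=1,PS=0
  ✓ 0x1D647  — 2 lookups
#2 VA=0x181DF35 (r,user):
  L0 @0x14[12] → 0x21007  P=1,RW=1,US=1,PS=0
  L1 @0x21[29] → 0x24007  P=1,RW=1,US=1,PS=0
  ✓ 0x24F35  — 2 lookups
#3 VA=0x3200CA7 (w,kernel):
  L0 @0x14[25] → 0x5006  P=0,RW=1,US=1,PS=0
  → PAGE_NOT_PRESENT  (1 entries read)

Access #2 PA: 0x24F35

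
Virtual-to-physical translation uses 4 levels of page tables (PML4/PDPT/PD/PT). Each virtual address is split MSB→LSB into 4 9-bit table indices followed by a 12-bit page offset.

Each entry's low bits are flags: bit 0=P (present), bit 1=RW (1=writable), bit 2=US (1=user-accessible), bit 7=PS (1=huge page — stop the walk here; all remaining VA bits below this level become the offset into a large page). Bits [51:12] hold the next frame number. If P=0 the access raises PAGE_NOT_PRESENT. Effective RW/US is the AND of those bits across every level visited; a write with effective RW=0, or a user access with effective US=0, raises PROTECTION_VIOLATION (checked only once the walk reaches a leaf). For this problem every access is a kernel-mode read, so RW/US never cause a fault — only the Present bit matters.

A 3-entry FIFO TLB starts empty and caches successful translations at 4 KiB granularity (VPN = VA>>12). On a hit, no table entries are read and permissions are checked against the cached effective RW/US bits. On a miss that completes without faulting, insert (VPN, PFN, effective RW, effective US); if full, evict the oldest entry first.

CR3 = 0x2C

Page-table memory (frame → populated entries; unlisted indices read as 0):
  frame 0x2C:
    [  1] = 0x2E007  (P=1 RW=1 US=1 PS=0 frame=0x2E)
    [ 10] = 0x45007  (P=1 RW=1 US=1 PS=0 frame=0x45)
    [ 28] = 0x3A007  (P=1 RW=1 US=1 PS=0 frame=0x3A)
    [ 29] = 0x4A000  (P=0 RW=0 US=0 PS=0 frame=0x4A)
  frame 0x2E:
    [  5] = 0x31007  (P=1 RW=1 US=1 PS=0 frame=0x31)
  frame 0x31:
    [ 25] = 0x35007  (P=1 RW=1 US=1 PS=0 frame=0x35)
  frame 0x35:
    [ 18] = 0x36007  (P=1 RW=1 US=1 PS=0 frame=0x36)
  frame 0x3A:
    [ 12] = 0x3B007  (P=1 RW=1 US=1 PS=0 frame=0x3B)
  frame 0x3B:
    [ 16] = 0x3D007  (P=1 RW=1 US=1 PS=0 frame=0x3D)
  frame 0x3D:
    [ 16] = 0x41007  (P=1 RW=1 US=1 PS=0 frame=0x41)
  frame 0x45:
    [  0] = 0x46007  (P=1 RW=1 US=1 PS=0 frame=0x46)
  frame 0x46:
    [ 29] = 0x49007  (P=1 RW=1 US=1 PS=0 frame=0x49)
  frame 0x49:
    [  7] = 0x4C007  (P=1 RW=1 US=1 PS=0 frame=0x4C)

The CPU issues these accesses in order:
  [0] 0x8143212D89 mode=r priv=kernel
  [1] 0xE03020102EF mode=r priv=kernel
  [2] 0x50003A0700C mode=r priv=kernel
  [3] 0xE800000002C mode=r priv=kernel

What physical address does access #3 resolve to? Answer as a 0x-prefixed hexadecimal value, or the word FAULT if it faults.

Walk each access:
#0 VA=0x8143212D89 (r,kernel):
  L0: frame=0x2C idx=1 entry=0x2E007 [P=1 RW=1 US=1 PS=0]
  L1: frame=0x2E idx=5 entry=0x31007 [P=1 RW=1 US=1 PS=0]
  L2: frame=0x31 idx=25 entry=0x35007 [P=1 RW=1 US=1 PS=0]
  L3: frame=0x35 idx=18 entry=0x36007 [P=1 RW=1 US=1 PS=0]
  ✓ 0x36D89  — 4 lookups
#1 VA=0xE03020102EF (r,kernel):
  L0: frame=0x2C idx=28 entry=0x3A007 [P=1 RW=1 US=1 PS=0]
  L1: frame=0x3A idx=12 entry=0x3B007 [P=1 RW=1 US=1 PS=0]
  L2: frame=0x3B idx=16 entry=0x3D007 [P=1 RW=1 US=1 PS=0]
  L3: frame=0x3D idx=16 entry=0x41007 [P=1 RW=1 US=1 PS=0]
  ✓ 0x412EF  — 4 lookups
#2 VA=0x50003A0700C (r,kernel):
  L0: frame=0x2C idx=10 entry=0x45007 [P=1 RW=1 US=1 PS=0]
  L1: frame=0x45 idx=0 entry=0x46007 [P=1 RW=1 US=1 PS=0]
  L2: frame=0x46 idx=29 entry=0x49007 [P=1 RW=1 US=1 PS=0]
  L3: frame=0x49 idx=7 entry=0x4C007 [P=1 RW=1 US=1 PS=0]
  ✓ 0x4C00C  — 4 lookups
#3 VA=0xE800000002C (r,kernel):
  L0: frame=0x2C idx=29 entry=0x4A000 [P=0 RW=0 US=0 PS=0]
  → PAGE_NOT_PRESENT  (1 entries read)

Access #3 PA: FAULT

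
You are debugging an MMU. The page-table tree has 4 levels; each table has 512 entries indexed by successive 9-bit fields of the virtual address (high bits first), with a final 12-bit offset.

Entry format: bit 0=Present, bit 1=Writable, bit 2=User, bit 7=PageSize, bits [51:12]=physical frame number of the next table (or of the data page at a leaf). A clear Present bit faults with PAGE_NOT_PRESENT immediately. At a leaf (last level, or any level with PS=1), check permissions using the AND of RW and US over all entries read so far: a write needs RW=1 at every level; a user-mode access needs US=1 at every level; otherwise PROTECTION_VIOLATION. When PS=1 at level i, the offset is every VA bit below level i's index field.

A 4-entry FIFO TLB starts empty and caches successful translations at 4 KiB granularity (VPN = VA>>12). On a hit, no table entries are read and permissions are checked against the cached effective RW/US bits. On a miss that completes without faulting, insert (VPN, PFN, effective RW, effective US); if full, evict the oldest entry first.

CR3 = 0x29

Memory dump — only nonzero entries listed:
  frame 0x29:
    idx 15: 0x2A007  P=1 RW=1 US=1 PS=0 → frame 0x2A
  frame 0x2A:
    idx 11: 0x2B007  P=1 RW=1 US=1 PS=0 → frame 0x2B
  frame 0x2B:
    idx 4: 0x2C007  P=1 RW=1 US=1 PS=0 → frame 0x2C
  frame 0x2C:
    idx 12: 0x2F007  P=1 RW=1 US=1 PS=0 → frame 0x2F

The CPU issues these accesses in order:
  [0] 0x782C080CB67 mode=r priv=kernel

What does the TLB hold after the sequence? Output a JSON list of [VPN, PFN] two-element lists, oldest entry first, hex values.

Per-access translation:
#0 VA=0x782C080CB67 (r,kernel):
  [0] read 0x29 idx=15: raw=0x2A007 flags P=1 W=1 U=1 S=0
  [1] read 0x2A idx=11: raw=0x2B007 flags P=1 W=1 U=1 S=0
  [2] read 0x2B idx=4: raw=0x2C007 flags P=1 W=1 U=1 S=0
  [3] read 0x2C idx=12: raw=0x2F007 flags P=1 W=1 U=1 S=0
  ✓ 0x2FB67  — 4 lookups

TLB: [["0x782C080C", "0x2F"]]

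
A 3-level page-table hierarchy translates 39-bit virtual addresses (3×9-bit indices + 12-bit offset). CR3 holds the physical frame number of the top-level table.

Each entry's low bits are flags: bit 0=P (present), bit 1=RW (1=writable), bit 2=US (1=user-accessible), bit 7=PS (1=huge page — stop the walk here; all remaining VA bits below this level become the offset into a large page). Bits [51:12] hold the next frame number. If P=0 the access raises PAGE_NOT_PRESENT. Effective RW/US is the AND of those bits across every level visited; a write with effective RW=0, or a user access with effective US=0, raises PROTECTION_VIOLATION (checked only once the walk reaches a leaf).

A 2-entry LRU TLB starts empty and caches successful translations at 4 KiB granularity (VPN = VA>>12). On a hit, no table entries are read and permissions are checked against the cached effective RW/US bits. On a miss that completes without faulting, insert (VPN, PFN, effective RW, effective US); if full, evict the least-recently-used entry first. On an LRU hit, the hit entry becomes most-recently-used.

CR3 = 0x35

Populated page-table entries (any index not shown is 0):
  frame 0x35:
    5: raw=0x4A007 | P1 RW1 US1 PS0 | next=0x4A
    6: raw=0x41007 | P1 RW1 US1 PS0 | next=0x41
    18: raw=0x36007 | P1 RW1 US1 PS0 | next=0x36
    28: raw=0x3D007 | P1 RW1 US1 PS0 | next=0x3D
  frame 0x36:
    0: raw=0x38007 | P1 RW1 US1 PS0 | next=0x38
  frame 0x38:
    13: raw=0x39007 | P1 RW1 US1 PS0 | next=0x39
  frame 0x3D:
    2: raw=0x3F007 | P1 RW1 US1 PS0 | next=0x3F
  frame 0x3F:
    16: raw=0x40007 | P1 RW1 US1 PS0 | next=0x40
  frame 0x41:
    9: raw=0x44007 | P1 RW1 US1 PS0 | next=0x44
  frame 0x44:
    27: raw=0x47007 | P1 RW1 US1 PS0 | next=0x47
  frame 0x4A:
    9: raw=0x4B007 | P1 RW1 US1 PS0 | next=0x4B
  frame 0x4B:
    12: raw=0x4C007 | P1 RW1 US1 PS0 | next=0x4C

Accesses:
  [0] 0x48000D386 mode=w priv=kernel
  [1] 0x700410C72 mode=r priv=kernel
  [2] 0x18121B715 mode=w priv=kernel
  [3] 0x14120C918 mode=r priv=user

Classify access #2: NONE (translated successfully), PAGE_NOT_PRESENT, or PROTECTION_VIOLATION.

Per-access translation:
#0 VA=0x48000D386 (w,kernel):
  L0 @0x35[18] → 0x36007  P=1,RW=1,US=1,PS=0
  L1 @0x36[0] → 0x38007  P=1,RW=1,US=1,PS=0
  L2 @0x38[13] → 0x39007  P=1,RW=1,US=1,PS=0
  → PA=0x39386  (3 entries read)
#1 VA=0x700410C72 (r,kernel):
  L0 @0x35[28] → 0x3D007  P=1,RW=1,US=1,PS=0
  L1 @0x3D[2] → 0x3F007  P=1,RW=1,US=1,PS=0
  L2 @0x3F[16] → 0x40007  P=1,RW=1,US=1,PS=0
  → PA=0x40C72  (3 entries read)
#2 VA=0x18121B715 (w,kernel):
  L0 @0x35[6] → 0x41007  P=1,RW=1,US=1,PS=0
  L1 @0x41[9] → 0x44007  P=1,RW=1,US=1,PS=0
  L2 @0x44[27] → 0x47007  P=1,RW=1,US=1,PS=0
  → PA=0x47715  (3 entries read)
#3 VA=0x14120C918 (r,user):
  L0 @0x35[5] → 0x4A007  P=1,RW=1,US=1,PS=0
  L1 @0x4A[9] → 0x4B007  P=1,RW=1,US=1,PS=0
  L2 @0x4B[12] → 0x4C007  P=1,RW=1,US=1,PS=0
  → PA=0x4C918  (3 entries read)

Access #2 fault: NONE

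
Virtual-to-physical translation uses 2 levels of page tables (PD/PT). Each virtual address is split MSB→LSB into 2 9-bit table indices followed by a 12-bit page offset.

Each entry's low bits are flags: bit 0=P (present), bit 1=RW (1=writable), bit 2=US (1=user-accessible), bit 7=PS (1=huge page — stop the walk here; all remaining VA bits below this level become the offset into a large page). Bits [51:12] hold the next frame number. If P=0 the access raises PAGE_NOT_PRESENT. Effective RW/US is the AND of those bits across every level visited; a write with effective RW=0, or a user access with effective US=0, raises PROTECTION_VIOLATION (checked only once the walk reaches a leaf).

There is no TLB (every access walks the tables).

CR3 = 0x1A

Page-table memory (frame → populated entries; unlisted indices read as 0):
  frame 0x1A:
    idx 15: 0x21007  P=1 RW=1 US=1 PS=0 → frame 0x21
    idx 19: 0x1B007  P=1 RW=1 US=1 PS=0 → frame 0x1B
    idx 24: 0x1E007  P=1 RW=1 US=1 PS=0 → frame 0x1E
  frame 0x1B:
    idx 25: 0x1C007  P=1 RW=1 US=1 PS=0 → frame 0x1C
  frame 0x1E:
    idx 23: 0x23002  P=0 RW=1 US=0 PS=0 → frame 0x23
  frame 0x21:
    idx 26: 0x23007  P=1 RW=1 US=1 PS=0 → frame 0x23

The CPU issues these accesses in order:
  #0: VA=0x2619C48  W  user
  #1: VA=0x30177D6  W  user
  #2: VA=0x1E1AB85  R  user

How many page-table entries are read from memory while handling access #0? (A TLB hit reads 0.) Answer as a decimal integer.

Walk each access:
#0 VA=0x2619C48 (w,user):
  L0 @0x1A[19] → 0x1B007  P=1,RW=1,US=1,PS=0
  L1 @0x1B[25] → 0x1C007  P=1,RW=1,US=1,PS=0
  ✓ 0x1CC48  — 2 lookups
#1 VA=0x30177D6 (w,user):
  L0 @0x1A[24] → 0x1E007  P=1,RW=1,US=1,PS=0
  L1 @0x1E[23] → 0x23002  P=0,RW=1,US=0,PS=0
  ⇒ fault: PAGE_NOT_PRESENT  — 2 lookups
#2 VA=0x1E1AB85 (r,user):
  L0 @0x1A[15] → 0x21007  P=1,RW=1,US=1,PS=0
  L1 @0x21[26] → 0x23007  P=1,RW=1,US=1,PS=0
  ✓ 0x23B85  — 2 lookups

Entries read for #0: 2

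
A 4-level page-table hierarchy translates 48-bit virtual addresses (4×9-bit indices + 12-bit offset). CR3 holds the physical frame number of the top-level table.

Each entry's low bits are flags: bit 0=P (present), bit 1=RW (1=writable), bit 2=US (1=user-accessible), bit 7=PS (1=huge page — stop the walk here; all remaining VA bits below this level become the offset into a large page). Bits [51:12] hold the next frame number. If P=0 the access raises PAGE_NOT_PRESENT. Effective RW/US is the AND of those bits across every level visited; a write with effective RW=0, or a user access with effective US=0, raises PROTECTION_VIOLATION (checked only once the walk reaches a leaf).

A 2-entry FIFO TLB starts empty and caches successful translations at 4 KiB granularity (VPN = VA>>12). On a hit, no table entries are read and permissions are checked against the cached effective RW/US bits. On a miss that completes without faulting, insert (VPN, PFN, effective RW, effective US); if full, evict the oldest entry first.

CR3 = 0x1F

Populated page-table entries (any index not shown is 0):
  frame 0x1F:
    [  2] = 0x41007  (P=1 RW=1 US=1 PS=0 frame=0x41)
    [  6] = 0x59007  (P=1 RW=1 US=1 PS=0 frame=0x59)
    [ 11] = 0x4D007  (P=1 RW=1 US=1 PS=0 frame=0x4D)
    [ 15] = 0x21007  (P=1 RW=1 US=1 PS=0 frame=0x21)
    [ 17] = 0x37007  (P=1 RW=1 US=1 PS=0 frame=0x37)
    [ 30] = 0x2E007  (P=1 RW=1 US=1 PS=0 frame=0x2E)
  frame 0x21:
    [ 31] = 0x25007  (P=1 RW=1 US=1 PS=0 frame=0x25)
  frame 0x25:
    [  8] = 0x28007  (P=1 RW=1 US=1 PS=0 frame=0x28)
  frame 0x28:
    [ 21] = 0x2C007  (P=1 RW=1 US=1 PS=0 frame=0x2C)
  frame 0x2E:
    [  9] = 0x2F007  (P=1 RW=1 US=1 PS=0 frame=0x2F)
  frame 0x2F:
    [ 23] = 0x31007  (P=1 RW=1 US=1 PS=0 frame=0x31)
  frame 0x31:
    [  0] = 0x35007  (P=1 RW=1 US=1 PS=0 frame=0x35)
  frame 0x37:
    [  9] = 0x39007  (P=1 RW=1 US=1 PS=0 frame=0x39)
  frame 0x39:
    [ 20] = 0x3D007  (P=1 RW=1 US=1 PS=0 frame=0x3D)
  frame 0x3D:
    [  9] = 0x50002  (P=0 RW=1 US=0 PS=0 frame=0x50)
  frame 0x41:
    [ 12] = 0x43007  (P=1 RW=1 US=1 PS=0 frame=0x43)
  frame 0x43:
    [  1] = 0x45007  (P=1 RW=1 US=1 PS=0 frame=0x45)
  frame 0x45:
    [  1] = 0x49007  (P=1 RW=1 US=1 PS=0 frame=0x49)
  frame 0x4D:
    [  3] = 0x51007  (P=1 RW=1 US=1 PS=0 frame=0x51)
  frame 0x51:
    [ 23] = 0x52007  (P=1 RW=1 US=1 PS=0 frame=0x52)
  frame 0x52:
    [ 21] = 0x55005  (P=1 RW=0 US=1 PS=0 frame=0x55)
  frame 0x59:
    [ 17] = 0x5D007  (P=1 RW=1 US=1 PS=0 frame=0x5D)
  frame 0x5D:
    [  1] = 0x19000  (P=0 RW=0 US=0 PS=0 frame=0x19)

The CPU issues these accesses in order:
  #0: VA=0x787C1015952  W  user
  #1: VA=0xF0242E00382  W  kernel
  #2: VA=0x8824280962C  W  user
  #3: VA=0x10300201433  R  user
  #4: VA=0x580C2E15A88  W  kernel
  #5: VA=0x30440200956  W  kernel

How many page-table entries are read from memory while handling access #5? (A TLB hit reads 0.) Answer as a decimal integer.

Walk each access:
#0 VA=0x787C1015952 (w,user):
  [0] read 0x1F idx=15: raw=0x21007 flags P=1 W=1 U=1 S=0
  [1] read 0x21 idx=31: raw=0x25007 flags P=1 W=1 U=1 S=0
  [2] read 0x25 idx=8: raw=0x28007 flags P=1 W=1 U=1 S=0
  [3] read 0x28 idx=21: raw=0x2C007 flags P=1 W=1 U=1 S=0
  ✓ 0x2C952  — 4 lookups
#1 VA=0xF0242E00382 (w,kernel):
  [0] read 0x1F idx=30: raw=0x2E007 flags P=1 W=1 U=1 S=0
  [1] read 0x2E idx=9: raw=0x2F007 flags P=1 W=1 U=1 S=0
  [2] read 0x2F idx=23: raw=0x31007 flags P=1 W=1 U=1 S=0
  [3] read 0x31 idx=0: raw=0x35007 flags P=1 W=1 U=1 S=0
  ✓ 0x35382  — 4 lookups
#2 VA=0x8824280962C (w,user):
  [0] read 0x1F idx=17: raw=0x37007 flags P=1 W=1 U=1 S=0
  [1] read 0x37 idx=9: raw=0x39007 flags P=1 W=1 U=1 S=0
  [2] read 0x39 idx=20: raw=0x3D007 flags P=1 W=1 U=1 S=0
  [3] read 0x3D idx=9: raw=0x50002 flags P=0 W=1 U=0 S=0
  ✗ PAGE_NOT_PRESENT  [4 reads]
#3 VA=0x10300201433 (r,user):
  [0] read 0x1F idx=2: raw=0x41007 flags P=1 W=1 U=1 S=0
  [1] read 0x41 idx=12: raw=0x43007 flags P=1 W=1 U=1 S=0
  [2] read 0x43 idx=1: raw=0x45007 flags P=1 W=1 U=1 S=0
  [3] read 0x45 idx=1: raw=0x49007 flags P=1 W=1 U=1 S=0
  ✓ 0x49433  — 4 lookups
#4 VA=0x580C2E15A88 (w,kernel):
  [0] read 0x1F idx=11: raw=0x4D007 flags P=1 W=1 U=1 S=0
  [1] read 0x4D idx=3: raw=0x51007 flags P=1 W=1 U=1 S=0
  [2] read 0x51 idx=23: raw=0x52007 flags P=1 W=1 U=1 S=0
  [3] read 0x52 idx=21: raw=0x55005 flags P=1 W=0 U=1 S=0
  ✗ PROTECTION_VIOLATION  [4 reads]
#5 VA=0x30440200956 (w,kernel):
  [0] read 0x1F idx=6: raw=0x59007 flags P=1 W=1 U=1 S=0
  [1] read 0x59 idx=17: raw=0x5D007 flags P=1 W=1 U=1 S=0
  [2] read 0x5D idx=1: raw=0x19000 flags P=0 W=0 U=0 S=0
  ✗ PAGE_NOT_PRESENT  [3 reads]

Entries read for #5: 3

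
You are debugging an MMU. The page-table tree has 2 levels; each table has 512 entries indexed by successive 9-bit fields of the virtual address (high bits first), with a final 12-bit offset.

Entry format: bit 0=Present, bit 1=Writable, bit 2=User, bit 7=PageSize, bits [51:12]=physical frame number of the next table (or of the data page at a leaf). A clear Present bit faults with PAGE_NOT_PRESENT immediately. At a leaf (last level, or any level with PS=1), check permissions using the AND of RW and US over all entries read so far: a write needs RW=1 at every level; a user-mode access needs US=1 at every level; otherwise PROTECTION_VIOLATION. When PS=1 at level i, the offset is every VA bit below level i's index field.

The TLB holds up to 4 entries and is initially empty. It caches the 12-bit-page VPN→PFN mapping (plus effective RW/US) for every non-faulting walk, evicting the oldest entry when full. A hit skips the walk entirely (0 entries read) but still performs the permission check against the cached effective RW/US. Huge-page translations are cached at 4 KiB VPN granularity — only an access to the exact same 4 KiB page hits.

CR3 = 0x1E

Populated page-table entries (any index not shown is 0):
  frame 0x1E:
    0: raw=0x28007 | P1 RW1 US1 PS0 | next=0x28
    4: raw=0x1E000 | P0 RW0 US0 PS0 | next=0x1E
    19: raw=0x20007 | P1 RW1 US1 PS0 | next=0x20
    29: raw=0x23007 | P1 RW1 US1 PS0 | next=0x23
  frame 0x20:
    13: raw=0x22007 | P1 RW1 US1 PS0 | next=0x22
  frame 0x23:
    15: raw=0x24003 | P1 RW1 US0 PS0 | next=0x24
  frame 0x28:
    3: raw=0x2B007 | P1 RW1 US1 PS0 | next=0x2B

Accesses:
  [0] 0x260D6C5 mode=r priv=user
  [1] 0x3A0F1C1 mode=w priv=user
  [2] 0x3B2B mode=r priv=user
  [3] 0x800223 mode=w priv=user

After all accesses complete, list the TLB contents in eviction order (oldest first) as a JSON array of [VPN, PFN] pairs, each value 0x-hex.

Trace:
#0 VA=0x260D6C5 (r,user):
  L0: frame=0x1E idx=19 entry=0x20007 [P=1 RW=1 US=1 PS=0]
  L1: frame=0x20 idx=13 entry=0x22007 [P=1 RW=1 US=1 PS=0]
  → PA=0x226C5  (2 entries read)
#1 VA=0x3A0F1C1 (w,user):
  L0: frame=0x1E idx=29 entry=0x23007 [P=1 RW=1 US=1 PS=0]
  L1: frame=0x23 idx=15 entry=0x24003 [P=1 RW=1 US=0 PS=0]
  → PROTECTION_VIOLATION  (2 entries read)
#2 VA=0x3B2B (r,user):
  L0: frame=0x1E idx=0 entry=0x28007 [P=1 RW=1 US=1 PS=0]
  L1: frame=0x28 idx=3 entry=0x2B007 [P=1 RW=1 US=1 PS=0]
  → PA=0x2BB2B  (2 entries read)
#3 VA=0x800223 (w,user):
  L0: frame=0x1E idx=4 entry=0x1E000 [P=0 RW=0 US=0 PS=0]
  → PAGE_NOT_PRESENT  (1 entries read)

TLB: [["0x260D", "0x22"], ["0x3", "0x2B"]]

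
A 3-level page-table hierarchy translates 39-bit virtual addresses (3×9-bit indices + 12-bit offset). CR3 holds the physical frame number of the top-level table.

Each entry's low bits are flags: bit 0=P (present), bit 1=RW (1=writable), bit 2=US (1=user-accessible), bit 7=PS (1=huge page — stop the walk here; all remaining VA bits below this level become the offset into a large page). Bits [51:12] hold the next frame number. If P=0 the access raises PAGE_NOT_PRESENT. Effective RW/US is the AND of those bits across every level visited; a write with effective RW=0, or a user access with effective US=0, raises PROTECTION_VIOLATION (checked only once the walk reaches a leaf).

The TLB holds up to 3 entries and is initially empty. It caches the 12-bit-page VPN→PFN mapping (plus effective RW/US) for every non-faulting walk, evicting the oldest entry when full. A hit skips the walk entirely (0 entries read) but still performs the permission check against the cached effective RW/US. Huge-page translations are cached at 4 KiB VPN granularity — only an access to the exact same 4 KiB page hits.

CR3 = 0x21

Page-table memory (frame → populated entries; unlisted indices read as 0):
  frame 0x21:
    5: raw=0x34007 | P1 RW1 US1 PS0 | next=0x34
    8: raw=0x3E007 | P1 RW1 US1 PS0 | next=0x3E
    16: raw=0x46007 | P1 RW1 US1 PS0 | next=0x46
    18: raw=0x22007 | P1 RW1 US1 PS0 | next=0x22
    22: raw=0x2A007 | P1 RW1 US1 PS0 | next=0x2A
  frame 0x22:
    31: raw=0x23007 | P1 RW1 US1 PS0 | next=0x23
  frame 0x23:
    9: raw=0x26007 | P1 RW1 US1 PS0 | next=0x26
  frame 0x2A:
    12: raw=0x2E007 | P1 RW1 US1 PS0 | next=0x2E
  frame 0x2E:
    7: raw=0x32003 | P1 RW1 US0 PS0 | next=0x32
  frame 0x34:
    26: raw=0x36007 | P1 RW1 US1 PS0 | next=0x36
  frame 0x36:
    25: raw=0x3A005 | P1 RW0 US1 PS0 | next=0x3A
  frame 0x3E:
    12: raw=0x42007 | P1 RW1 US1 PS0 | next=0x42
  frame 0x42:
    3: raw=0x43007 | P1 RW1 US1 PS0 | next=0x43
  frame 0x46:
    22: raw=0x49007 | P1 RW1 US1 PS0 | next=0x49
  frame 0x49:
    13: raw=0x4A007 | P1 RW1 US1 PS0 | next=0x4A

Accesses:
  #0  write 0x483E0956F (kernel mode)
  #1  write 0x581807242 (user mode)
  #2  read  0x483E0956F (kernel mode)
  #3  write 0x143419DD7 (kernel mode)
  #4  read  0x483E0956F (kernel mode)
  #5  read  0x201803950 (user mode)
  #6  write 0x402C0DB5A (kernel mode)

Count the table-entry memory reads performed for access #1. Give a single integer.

Per-access translation:
#0 VA=0x483E0956F (w,kernel):
  [0] read 0x21 idx=18: raw=0x22007 flags P=1 W=1 U=1 S=0
  [1] read 0x22 idx=31: raw=0x23007 flags P=1 W=1 U=1 S=0
  [2] read 0x23 idx=9: raw=0x26007 flags P=1 W=1 U=1 S=0
  ⇒ phys 0x2656F  [3 reads]
#1 VA=0x581807242 (w,user):
  [0] read 0x21 idx=22: raw=0x2A007 flags P=1 W=1 U=1 S=0
  [1] read 0x2A idx=12: raw=0x2E007 flags P=1 W=1 U=1 S=0
  [2] read 0x2E idx=7: raw=0x32003 flags P=1 W=1 U=0 S=0
  → PROTECTION_VIOLATION  (3 entries read)
#2 VA=0x483E0956F (r,kernel):
  TLB hit vpn=0x483E09 → PA=0x2656F
#3 VA=0x143419DD7 (w,kernel):
  [0] read 0x21 idx=5: raw=0x34007 flags P=1 W=1 U=1 S=0
  [1] read 0x34 idx=26: raw=0x36007 flags P=1 W=1 U=1 S=0
  [2] read 0x36 idx=25: raw=0x3A005 flags P=1 W=0 U=1 S=0
  → PROTECTION_VIOLATION  (3 entries read)
#4 VA=0x483E0956F (r,kernel):
  TLB hit vpn=0x483E09 → PA=0x2656F
#5 VA=0x201803950 (r,user):
  [0] read 0x21 idx=8: raw=0x3E007 flags P=1 W=1 U=1 S=0
  [1] read 0x3E idx=12: raw=0x42007 flags P=1 W=1 U=1 S=0
  [2] read 0x42 idx=3: raw=0x43007 flags P=1 W=1 U=1 S=0
  ⇒ phys 0x43950  [3 reads]
#6 VA=0x402C0DB5A (w,kernel):
  [0] read 0x21 idx=16: raw=0x46007 flags P=1 W=1 U=1 S=0
  [1] read 0x46 idx=22: raw=0x49007 flags P=1 W=1 U=1 S=0
  [2] read 0x49 idx=13: raw=0x4A007 flags P=1 W=1 U=1 S=0
  ⇒ phys 0x4AB5A  [3 reads]

Entries read for #1: 3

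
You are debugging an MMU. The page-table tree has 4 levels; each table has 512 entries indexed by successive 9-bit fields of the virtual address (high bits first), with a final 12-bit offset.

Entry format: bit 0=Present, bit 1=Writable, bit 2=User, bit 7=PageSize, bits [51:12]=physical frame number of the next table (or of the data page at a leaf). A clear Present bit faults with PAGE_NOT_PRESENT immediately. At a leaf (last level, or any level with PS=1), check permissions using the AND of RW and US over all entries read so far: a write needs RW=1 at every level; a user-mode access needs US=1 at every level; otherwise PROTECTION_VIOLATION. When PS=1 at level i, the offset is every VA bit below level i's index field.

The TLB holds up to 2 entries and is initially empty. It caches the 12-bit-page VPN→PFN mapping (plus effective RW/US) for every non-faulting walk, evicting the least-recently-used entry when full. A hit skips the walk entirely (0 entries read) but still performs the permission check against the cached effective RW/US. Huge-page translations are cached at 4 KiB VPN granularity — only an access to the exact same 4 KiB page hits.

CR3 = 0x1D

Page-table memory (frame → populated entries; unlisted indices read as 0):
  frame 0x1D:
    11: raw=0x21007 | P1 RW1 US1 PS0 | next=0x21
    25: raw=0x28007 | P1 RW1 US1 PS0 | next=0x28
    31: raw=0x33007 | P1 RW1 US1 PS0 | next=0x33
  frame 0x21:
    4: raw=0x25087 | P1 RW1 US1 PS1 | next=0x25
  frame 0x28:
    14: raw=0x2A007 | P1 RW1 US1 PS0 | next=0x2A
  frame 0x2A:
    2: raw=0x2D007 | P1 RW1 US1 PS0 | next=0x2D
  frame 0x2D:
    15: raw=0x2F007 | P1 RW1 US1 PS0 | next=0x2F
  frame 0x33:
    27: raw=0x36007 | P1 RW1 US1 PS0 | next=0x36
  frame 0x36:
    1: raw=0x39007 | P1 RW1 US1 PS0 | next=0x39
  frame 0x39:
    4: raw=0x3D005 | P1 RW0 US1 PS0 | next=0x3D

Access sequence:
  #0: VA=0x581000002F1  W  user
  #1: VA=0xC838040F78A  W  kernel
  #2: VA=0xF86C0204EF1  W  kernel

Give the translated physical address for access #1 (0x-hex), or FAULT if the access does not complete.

Per-access translation:
#0 VA=0x581000002F1 (w,user):
  [0] read 0x1D idx=11: raw=0x21007 flags P=1 W=1 U=1 S=0
  [1] read 0x21 idx=4: raw=0x25087 flags P=1 W=1 U=1 S=1
  ✓ 0x252F1 (huge @L1)  — 2 lookups
#1 VA=0xC838040F78A (w,kernel):
  [0] read 0x1D idx=25: raw=0x28007 flags P=1 W=1 U=1 S=0
  [1] read 0x28 idx=14: raw=0x2A007 flags P=1 W=1 U=1 S=0
  [2] read 0x2A idx=2: raw=0x2D007 flags P=1 W=1 U=1 S=0
  [3] read 0x2D idx=15: raw=0x2F007 flags P=1 W=1 U=1 S=0
  ✓ 0x2F78A  — 4 lookups
#2 VA=0xF86C0204EF1 (w,kernel):
  [0] read 0x1D idx=31: raw=0x33007 flags P=1 W=1 U=1 S=0
  [1] read 0x33 idx=27: raw=0x36007 flags P=1 W=1 U=1 S=0
  [2] read 0x36 idx=1: raw=0x39007 flags P=1 W=1 U=1 S=0
  [3] read 0x39 idx=4: raw=0x3D005 flags P=1 W=0 U=1 S=0
  ⇒ fault: PROTECTION_VIOLATION  — 4 lookups

Access #1 PA: 0x2F78A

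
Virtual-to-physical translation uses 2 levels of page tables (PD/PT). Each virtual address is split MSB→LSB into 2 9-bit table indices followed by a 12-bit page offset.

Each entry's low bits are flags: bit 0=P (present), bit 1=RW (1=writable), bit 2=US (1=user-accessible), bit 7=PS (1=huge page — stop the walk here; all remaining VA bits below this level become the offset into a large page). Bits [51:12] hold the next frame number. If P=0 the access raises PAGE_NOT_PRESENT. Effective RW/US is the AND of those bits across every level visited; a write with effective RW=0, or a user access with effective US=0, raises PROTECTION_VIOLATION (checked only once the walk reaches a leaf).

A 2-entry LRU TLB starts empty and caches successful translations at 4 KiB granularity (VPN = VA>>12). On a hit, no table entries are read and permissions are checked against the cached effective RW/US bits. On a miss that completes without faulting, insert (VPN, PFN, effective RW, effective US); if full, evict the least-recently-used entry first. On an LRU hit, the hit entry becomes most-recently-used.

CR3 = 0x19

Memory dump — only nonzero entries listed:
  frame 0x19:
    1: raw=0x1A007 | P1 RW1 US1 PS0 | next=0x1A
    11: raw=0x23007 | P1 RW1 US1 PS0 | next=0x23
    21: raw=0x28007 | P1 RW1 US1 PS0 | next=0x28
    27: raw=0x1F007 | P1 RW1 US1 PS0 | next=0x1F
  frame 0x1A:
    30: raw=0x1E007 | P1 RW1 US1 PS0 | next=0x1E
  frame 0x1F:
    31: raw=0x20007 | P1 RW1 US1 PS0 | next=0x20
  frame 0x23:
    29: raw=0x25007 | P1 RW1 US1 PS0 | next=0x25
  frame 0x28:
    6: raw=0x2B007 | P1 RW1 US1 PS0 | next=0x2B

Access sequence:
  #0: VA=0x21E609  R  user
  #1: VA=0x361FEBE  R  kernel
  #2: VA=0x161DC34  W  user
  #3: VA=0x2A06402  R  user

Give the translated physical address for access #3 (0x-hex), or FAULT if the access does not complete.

Per-access translation:
#0 VA=0x21E609 (r,user):
  [0] read 0x19 idx=1: raw=0x1A007 flags P=1 W=1 U=1 S=0
  [1] read 0x1A idx=30: raw=0x1E007 flags P=1 W=1 U=1 S=0
  → PA=0x1E609  (2 entries read)
#1 VA=0x361FEBE (r,kernel):
  [0] read 0x19 idx=27: raw=0x1F007 flags P=1 W=1 U=1 S=0
  [1] read 0x1F idx=31: raw=0x20007 flags P=1 W=1 U=1 S=0
  → PA=0x20EBE  (2 entries read)
#2 VA=0x161DC34 (w,user):
  [0] read 0x19 idx=11: raw=0x23007 flags P=1 W=1 U=1 S=0
  [1] read 0x23 idx=29: raw=0x25007 flags P=1 W=1 U=1 S=0
  → PA=0x25C34  (2 entries read)
#3 VA=0x2A06402 (r,user):
  [0] read 0x19 idx=21: raw=0x28007 flags P=1 W=1 U=1 S=0
  [1] read 0x28 idx=6: raw=0x2B007 flags P=1 W=1 U=1 S=0
  → PA=0x2B402  (2 entries read)

Access #3 PA: 0x2B402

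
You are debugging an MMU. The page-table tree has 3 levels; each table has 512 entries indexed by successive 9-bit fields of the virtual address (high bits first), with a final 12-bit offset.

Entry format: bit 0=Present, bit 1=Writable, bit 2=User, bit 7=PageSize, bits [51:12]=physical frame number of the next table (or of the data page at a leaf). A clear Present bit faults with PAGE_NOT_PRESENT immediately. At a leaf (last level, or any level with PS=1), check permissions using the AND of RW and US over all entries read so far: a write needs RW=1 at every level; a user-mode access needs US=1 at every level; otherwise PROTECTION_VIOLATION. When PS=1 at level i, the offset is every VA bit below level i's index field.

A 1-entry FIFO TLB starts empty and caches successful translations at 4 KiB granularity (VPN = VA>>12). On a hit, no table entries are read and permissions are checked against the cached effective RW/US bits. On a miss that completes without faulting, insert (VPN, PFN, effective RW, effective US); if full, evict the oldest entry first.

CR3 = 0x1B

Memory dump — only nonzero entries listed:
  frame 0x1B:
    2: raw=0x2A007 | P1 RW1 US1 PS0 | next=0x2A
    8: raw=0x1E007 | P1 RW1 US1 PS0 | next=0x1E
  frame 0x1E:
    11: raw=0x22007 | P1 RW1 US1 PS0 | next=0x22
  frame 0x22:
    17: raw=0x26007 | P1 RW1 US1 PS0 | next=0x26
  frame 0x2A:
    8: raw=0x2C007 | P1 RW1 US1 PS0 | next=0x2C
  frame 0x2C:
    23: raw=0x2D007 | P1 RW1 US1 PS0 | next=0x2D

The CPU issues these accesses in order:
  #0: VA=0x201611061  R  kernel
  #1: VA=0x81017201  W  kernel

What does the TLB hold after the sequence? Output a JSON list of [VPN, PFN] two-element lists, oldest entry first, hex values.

Trace:
#0 VA=0x201611061 (r,kernel):
  [0] read 0x1B idx=8: raw=0x1E007 flags P=1 W=1 U=1 S=0
  [1] read 0x1E idx=11: raw=0x22007 flags P=1 W=1 U=1 S=0
  [2] read 0x22 idx=17: raw=0x26007 flags P=1 W=1 U=1 S=0
  ⇒ phys 0x26061  [3 reads]
#1 VA=0x81017201 (w,kernel):
  [0] read 0x1B idx=2: raw=0x2A007 flags P=1 W=1 U=1 S=0
  [1] read 0x2A idx=8: raw=0x2C007 flags P=1 W=1 U=1 S=0
  [2] read 0x2C idx=23: raw=0x2D007 flags P=1 W=1 U=1 S=0
  ⇒ phys 0x2D201  [3 reads]

TLB: [["0x81017", "0x2D"]]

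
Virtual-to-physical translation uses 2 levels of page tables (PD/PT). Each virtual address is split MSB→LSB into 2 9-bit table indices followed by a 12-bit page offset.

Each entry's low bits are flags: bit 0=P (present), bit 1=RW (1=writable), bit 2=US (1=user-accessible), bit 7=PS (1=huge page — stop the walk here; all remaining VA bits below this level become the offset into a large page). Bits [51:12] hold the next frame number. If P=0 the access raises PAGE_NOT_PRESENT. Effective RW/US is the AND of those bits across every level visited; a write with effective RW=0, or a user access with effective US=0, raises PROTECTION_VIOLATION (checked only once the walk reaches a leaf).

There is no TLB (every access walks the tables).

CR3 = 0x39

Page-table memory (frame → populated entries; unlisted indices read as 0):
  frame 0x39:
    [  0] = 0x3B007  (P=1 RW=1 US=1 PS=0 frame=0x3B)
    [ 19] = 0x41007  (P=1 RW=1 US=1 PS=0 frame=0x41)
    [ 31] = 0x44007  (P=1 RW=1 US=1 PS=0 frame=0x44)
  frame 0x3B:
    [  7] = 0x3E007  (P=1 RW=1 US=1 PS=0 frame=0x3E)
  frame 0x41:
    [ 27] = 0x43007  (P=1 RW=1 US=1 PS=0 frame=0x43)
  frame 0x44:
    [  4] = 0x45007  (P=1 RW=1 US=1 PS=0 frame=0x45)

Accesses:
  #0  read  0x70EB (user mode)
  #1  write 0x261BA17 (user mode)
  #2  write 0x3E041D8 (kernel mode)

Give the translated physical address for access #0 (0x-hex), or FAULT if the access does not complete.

Walk each access:
#0 VA=0x70EB (r,user):
  L0: frame=0x39 idx=0 entry=0x3B007 [P=1 RW=1 US=1 PS=0]
  L1: frame=0x3B idx=7 entry=0x3E007 [P=1 RW=1 US=1 PS=0]
  → PA=0x3E0EB  (2 entries read)
#1 VA=0x261BA17 (w,user):
  L0: frame=0x39 idx=19 entry=0x41007 [P=1 RW=1 US=1 PS=0]
  L1: frame=0x41 idx=27 entry=0x43007 [P=1 RW=1 US=1 PS=0]
  → PA=0x43A17  (2 entries read)
#2 VA=0x3E041D8 (w,kernel):
  L0: frame=0x39 idx=31 entry=0x44007 [P=1 RW=1 US=1 PS=0]
  L1: frame=0x44 idx=4 entry=0x45007 [P=1 RW=1 US=1 PS=0]
  → PA=0x451D8  (2 entries read)

Access #0 PA: 0x3E0EB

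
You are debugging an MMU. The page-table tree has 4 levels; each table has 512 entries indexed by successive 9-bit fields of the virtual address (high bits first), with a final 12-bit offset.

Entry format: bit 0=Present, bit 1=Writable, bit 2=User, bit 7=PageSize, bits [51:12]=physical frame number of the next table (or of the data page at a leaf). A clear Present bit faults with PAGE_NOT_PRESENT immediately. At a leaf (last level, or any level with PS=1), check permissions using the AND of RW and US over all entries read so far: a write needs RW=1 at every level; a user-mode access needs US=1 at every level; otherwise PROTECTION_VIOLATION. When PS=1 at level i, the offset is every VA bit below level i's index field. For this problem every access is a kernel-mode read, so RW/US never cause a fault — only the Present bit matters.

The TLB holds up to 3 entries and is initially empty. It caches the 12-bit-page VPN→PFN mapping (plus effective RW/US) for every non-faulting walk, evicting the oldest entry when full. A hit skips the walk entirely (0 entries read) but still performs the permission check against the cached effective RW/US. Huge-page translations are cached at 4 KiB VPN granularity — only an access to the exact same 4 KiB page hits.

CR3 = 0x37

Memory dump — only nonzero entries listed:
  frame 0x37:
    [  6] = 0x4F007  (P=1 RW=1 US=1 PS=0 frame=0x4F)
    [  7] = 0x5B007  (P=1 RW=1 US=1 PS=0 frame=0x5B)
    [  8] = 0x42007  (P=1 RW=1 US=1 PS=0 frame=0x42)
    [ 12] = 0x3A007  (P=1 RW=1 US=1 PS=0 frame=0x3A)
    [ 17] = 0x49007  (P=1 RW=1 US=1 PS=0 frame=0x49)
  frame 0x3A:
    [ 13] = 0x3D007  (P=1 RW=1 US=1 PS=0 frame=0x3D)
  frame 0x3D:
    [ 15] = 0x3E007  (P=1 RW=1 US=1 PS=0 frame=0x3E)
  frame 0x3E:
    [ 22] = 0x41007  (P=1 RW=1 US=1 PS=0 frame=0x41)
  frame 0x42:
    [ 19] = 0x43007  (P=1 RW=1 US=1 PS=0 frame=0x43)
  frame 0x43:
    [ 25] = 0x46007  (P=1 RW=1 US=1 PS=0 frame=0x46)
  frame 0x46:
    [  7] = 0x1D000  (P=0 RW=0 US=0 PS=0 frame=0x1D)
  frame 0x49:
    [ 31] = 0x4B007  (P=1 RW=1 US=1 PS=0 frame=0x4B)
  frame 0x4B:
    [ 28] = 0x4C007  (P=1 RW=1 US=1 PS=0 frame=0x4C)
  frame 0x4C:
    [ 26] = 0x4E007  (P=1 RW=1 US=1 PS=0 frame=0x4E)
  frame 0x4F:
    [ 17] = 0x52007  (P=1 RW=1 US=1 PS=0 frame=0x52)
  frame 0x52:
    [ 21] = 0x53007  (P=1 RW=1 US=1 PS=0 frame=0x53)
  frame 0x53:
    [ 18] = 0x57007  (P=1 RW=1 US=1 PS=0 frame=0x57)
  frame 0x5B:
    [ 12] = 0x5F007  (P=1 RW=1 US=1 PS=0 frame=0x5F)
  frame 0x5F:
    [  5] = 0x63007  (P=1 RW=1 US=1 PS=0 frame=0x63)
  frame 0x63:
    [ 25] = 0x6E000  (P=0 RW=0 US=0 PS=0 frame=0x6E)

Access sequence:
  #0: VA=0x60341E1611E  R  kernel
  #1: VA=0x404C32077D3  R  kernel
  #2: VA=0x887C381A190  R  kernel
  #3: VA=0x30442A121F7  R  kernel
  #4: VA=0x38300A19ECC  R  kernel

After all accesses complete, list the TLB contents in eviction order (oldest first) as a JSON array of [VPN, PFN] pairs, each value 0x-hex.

Trace:
#0 VA=0x60341E1611E (r,kernel):
  L0 @0x37[12] → 0x3A007  P=1,RW=1,US=1,PS=0
  L1 @0x3A[13] → 0x3D007  P=1,RW=1,US=1,PS=0
  L2 @0x3D[15] → 0x3E007  P=1,RW=1,US=1,PS=0
  L3 @0x3E[22] → 0x41007  P=1,RW=1,US=1,PS=0
  → PA=0x4111E  (4 entries read)
#1 VA=0x404C32077D3 (r,kernel):
  L0 @0x37[8] → 0x42007  P=1,RW=1,US=1,PS=0
  L1 @0x42[19] → 0x43007  P=1,RW=1,US=1,PS=0
  L2 @0x43[25] → 0x46007  P=1,RW=1,US=1,PS=0
  L3 @0x46[7] → 0x1D000  P=0,RW=0,US=0,PS=0
  ✗ PAGE_NOT_PRESENT  [4 reads]
#2 VA=0x887C381A190 (r,kernel):
  L0 @0x37[17] → 0x49007  P=1,RW=1,US=1,PS=0
  L1 @0x49[31] → 0x4B007  P=1,RW=1,US=1,PS=0
  L2 @0x4B[28] → 0x4C007  P=1,RW=1,US=1,PS=0
  L3 @0x4C[26] → 0x4E007  P=1,RW=1,US=1,PS=0
  → PA=0x4E190  (4 entries read)
#3 VA=0x30442A121F7 (r,kernel):
  L0 @0x37[6] → 0x4F007  P=1,RW=1,US=1,PS=0
  L1 @0x4F[17] → 0x52007  P=1,RW=1,US=1,PS=0
  L2 @0x52[21] → 0x53007  P=1,RW=1,US=1,PS=0
  L3 @0x53[18] → 0x57007  P=1,RW=1,US=1,PS=0
  → PA=0x571F7  (4 entries read)
#4 VA=0x38300A19ECC (r,kernel):
  L0 @0x37[7] → 0x5B007  P=1,RW=1,US=1,PS=0
  L1 @0x5B[12] → 0x5F007  P=1,RW=1,US=1,PS=0
  L2 @0x5F[5] → 0x63007  P=1,RW=1,US=1,PS=0
  L3 @0x63[25] → 0x6E000  P=0,RW=0,US=0,PS=0
  ✗ PAGE_NOT_PRESENT  [4 reads]

TLB: [["0x60341E16", "0x41"], ["0x887C381A", "0x4E"], ["0x30442A12", "0x57"]]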